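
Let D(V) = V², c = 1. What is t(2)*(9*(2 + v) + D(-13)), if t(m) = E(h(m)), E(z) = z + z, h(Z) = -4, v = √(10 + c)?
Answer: -1496 - 72*√11 ≈ -1734.8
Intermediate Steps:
v = √11 (v = √(10 + 1) = √11 ≈ 3.3166)
E(z) = 2*z
t(m) = -8 (t(m) = 2*(-4) = -8)
t(2)*(9*(2 + v) + D(-13)) = -8*(9*(2 + √11) + (-13)²) = -8*((18 + 9*√11) + 169) = -8*(187 + 9*√11) = -1496 - 72*√11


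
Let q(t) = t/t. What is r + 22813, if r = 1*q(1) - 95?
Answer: 22719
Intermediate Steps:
q(t) = 1
r = -94 (r = 1*1 - 95 = 1 - 95 = -94)
r + 22813 = -94 + 22813 = 22719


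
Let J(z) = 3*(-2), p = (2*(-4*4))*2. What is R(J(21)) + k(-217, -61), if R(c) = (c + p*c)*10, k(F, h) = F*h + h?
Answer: 16956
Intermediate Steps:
p = -64 (p = (2*(-16))*2 = -32*2 = -64)
J(z) = -6
k(F, h) = h + F*h
R(c) = -630*c (R(c) = (c - 64*c)*10 = -63*c*10 = -630*c)
R(J(21)) + k(-217, -61) = -630*(-6) - 61*(1 - 217) = 3780 - 61*(-216) = 3780 + 13176 = 16956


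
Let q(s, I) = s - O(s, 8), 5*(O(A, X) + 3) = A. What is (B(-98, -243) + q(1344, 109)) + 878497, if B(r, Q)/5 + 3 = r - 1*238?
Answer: 4389401/5 ≈ 8.7788e+5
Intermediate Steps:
O(A, X) = -3 + A/5
B(r, Q) = -1205 + 5*r (B(r, Q) = -15 + 5*(r - 1*238) = -15 + 5*(r - 238) = -15 + 5*(-238 + r) = -15 + (-1190 + 5*r) = -1205 + 5*r)
q(s, I) = 3 + 4*s/5 (q(s, I) = s - (-3 + s/5) = s + (3 - s/5) = 3 + 4*s/5)
(B(-98, -243) + q(1344, 109)) + 878497 = ((-1205 + 5*(-98)) + (3 + (4/5)*1344)) + 878497 = ((-1205 - 490) + (3 + 5376/5)) + 878497 = (-1695 + 5391/5) + 878497 = -3084/5 + 878497 = 4389401/5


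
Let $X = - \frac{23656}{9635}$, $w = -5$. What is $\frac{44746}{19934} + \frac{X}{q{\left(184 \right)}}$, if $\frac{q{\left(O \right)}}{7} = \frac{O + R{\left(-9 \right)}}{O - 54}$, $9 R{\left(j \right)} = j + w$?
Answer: $\frac{220182910753}{110379232523} \approx 1.9948$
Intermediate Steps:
$R{\left(j \right)} = - \frac{5}{9} + \frac{j}{9}$ ($R{\left(j \right)} = \frac{j - 5}{9} = \frac{-5 + j}{9} = - \frac{5}{9} + \frac{j}{9}$)
$q{\left(O \right)} = \frac{7 \left(- \frac{14}{9} + O\right)}{-54 + O}$ ($q{\left(O \right)} = 7 \frac{O + \left(- \frac{5}{9} + \frac{1}{9} \left(-9\right)\right)}{O - 54} = 7 \frac{O - \frac{14}{9}}{-54 + O} = 7 \frac{- \frac{14}{9} + O}{-54 + O} = \frac{7 \left(- \frac{14}{9} + O\right)}{-54 + O}$)
$X = - \frac{23656}{9635}$ ($X = \left(-23656\right) \frac{1}{9635} = - \frac{23656}{9635} \approx -2.4552$)
$\frac{44746}{19934} + \frac{X}{q{\left(184 \right)}} = \frac{44746}{19934} - \frac{23656}{9635 \frac{7 \left(-14 + 9 \cdot 184\right)}{9 \left(-54 + 184\right)}} = 44746 \cdot \frac{1}{19934} - \frac{23656}{9635 \frac{7 \left(-14 + 1656\right)}{9 \cdot 130}} = \frac{22373}{9967} - \frac{23656}{9635 \cdot \frac{7}{9} \cdot \frac{1}{130} \cdot 1642} = \frac{22373}{9967} - \frac{23656}{9635 \cdot \frac{5747}{585}} = \frac{22373}{9967} - \frac{2767752}{11074469} = \frac{220182910753}{110379232523}$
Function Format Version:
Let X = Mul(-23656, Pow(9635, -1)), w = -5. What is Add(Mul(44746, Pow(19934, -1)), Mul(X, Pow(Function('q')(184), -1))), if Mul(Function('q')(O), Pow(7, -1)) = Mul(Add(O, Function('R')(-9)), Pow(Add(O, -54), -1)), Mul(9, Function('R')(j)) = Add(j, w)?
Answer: Rational(220182910753, 110379232523) ≈ 1.9948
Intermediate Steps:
Function('R')(j) = Add(Rational(-5, 9), Mul(Rational(1, 9), j)) (Function('R')(j) = Mul(Rational(1, 9), Add(j, -5)) = Mul(Rational(1, 9), Add(-5, j)) = Add(Rational(-5, 9), Mul(Rational(1, 9), j)))
Function('q')(O) = Mul(7, Pow(Add(-54, O), -1), Add(Rational(-14, 9), O)) (Function('q')(O) = Mul(7, Mul(Add(O, Add(Rational(-5, 9), Mul(Rational(1, 9), -9))), Pow(Add(O, -54), -1))) = Mul(7, Mul(Add(O, Add(Rational(-5, 9), -1)), Pow(Add(-54, O), -1))) = Mul(7, Mul(Add(O, Rational(-14, 9)), Pow(Add(-54, O), -1))) = Mul(7, Mul(Add(Rational(-14, 9), O), Pow(Add(-54, O), -1))) = Mul(7, Mul(Pow(Add(-54, O), -1), Add(Rational(-14, 9), O))) = Mul(7, Pow(Add(-54, O), -1), Add(Rational(-14, 9), O)))
X = Rational(-23656, 9635) (X = Mul(-23656, Rational(1, 9635)) = Rational(-23656, 9635) ≈ -2.4552)
Add(Mul(44746, Pow(19934, -1)), Mul(X, Pow(Function('q')(184), -1))) = Add(Mul(44746, Pow(19934, -1)), Mul(Rational(-23656, 9635), Pow(Mul(Rational(7, 9), Pow(Add(-54, 184), -1), Add(-14, Mul(9, 184))), -1))) = Add(Mul(44746, Rational(1, 19934)), Mul(Rational(-23656, 9635), Pow(Mul(Rational(7, 9), Pow(130, -1), Add(-14, 1656)), -1))) = Add(Rational(22373, 9967), Mul(Rational(-23656, 9635), Pow(Mul(Rational(7, 9), Rational(1, 130), 1642), -1))) = Add(Rational(22373, 9967), Mul(Rational(-23656, 9635), Pow(Rational(5747, 585), -1))) = Add(Rational(22373, 9967), Mul(Rational(-23656, 9635), Rational(585, 5747))) = Add(Rational(22373, 9967), Rational(-2767752, 11074469)) = Rational(220182910753, 110379232523)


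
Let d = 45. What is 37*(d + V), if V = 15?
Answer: 2220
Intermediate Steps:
37*(d + V) = 37*(45 + 15) = 37*60 = 2220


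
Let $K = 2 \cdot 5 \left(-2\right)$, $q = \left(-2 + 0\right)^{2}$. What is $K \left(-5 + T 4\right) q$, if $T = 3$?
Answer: $-560$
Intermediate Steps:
$q = 4$ ($q = \left(-2\right)^{2} = 4$)
$K = -20$ ($K = 10 \left(-2\right) = -20$)
$K \left(-5 + T 4\right) q = - 20 \left(-5 + 3 \cdot 4\right) 4 = - 20 \left(-5 + 12\right) 4 = \left(-20\right) 7 \cdot 4 = \left(-140\right) 4 = -560$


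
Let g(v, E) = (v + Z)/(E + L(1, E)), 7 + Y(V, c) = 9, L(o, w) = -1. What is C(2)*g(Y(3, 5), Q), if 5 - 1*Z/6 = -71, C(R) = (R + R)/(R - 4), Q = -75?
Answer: 229/19 ≈ 12.053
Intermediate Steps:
Y(V, c) = 2 (Y(V, c) = -7 + 9 = 2)
C(R) = 2*R/(-4 + R) (C(R) = (2*R)/(-4 + R) = 2*R/(-4 + R))
Z = 456 (Z = 30 - 6*(-71) = 30 + 426 = 456)
g(v, E) = (456 + v)/(-1 + E) (g(v, E) = (v + 456)/(E - 1) = (456 + v)/(-1 + E))
C(2)*g(Y(3, 5), Q) = (2*2/(-4 + 2))*((456 + 2)/(-1 - 75)) = (2*2/(-2))*(458/(-76)) = (2*2*(-½))*(-1/76*458) = -2*(-229/38) = 229/19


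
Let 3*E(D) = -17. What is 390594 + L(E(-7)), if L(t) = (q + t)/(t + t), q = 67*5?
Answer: 6639604/17 ≈ 3.9057e+5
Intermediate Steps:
q = 335
E(D) = -17/3 (E(D) = (⅓)*(-17) = -17/3)
L(t) = (335 + t)/(2*t) (L(t) = (335 + t)/(t + t) = (335 + t)/((2*t)) = (335 + t)*(1/(2*t)) = (335 + t)/(2*t))
390594 + L(E(-7)) = 390594 + (335 - 17/3)/(2*(-17/3)) = 390594 + (½)*(-3/17)*(988/3) = 390594 - 494/17 = 6639604/17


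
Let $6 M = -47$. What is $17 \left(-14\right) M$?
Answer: $\frac{5593}{3} \approx 1864.3$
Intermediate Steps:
$M = - \frac{47}{6}$ ($M = \frac{1}{6} \left(-47\right) = - \frac{47}{6} \approx -7.8333$)
$17 \left(-14\right) M = 17 \left(-14\right) \left(- \frac{47}{6}\right) = \left(-238\right) \left(- \frac{47}{6}\right) = \frac{5593}{3}$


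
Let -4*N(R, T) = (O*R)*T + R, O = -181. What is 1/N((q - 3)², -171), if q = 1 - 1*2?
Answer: -1/123808 ≈ -8.0770e-6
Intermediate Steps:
q = -1 (q = 1 - 2 = -1)
N(R, T) = -R/4 + 181*R*T/4 (N(R, T) = -((-181*R)*T + R)/4 = -(-181*R*T + R)/4 = -(R - 181*R*T)/4 = -R/4 + 181*R*T/4)
1/N((q - 3)², -171) = 1/((-1 - 3)²*(-1 + 181*(-171))/4) = 1/((¼)*(-4)²*(-1 - 30951)) = 1/((¼)*16*(-30952)) = 1/(-123808) = -1/123808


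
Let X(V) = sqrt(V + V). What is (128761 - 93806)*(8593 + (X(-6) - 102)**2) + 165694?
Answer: 663786369 - 14261640*I*sqrt(3) ≈ 6.6379e+8 - 2.4702e+7*I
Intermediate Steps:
X(V) = sqrt(2)*sqrt(V) (X(V) = sqrt(2*V) = sqrt(2)*sqrt(V))
(128761 - 93806)*(8593 + (X(-6) - 102)**2) + 165694 = (128761 - 93806)*(8593 + (sqrt(2)*sqrt(-6) - 102)**2) + 165694 = 34955*(8593 + (sqrt(2)*(I*sqrt(6)) - 102)**2) + 165694 = 34955*(8593 + (2*I*sqrt(3) - 102)**2) + 165694 = 34955*(8593 + (-102 + 2*I*sqrt(3))**2) + 165694 = (300368315 + 34955*(-102 + 2*I*sqrt(3))**2) + 165694 = 300534009 + 34955*(-102 + 2*I*sqrt(3))**2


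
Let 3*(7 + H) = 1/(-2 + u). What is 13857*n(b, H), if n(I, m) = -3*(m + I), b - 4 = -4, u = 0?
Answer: 595851/2 ≈ 2.9793e+5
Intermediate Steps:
b = 0 (b = 4 - 4 = 0)
H = -43/6 (H = -7 + 1/(3*(-2 + 0)) = -7 + (1/3)/(-2) = -7 + (1/3)*(-1/2) = -7 - 1/6 = -43/6 ≈ -7.1667)
n(I, m) = -3*I - 3*m (n(I, m) = -3*(I + m) = -3*I - 3*m)
13857*n(b, H) = 13857*(-3*0 - 3*(-43/6)) = 13857*(0 + 43/2) = 13857*(43/2) = 595851/2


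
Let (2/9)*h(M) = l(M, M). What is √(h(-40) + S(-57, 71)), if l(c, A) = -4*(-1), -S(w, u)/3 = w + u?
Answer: 2*I*√6 ≈ 4.899*I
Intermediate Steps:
S(w, u) = -3*u - 3*w (S(w, u) = -3*(w + u) = -3*(u + w) = -3*u - 3*w)
l(c, A) = 4
h(M) = 18 (h(M) = (9/2)*4 = 18)
√(h(-40) + S(-57, 71)) = √(18 + (-3*71 - 3*(-57))) = √(18 + (-213 + 171)) = √(18 - 42) = √(-24) = 2*I*√6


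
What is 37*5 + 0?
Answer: 185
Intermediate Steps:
37*5 + 0 = 185 + 0 = 185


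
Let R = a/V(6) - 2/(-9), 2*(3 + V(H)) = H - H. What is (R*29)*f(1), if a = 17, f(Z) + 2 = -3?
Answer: 7105/9 ≈ 789.44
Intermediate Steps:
f(Z) = -5 (f(Z) = -2 - 3 = -5)
V(H) = -3 (V(H) = -3 + (H - H)/2 = -3 + (½)*0 = -3 + 0 = -3)
R = -49/9 (R = 17/(-3) - 2/(-9) = 17*(-⅓) - 2*(-⅑) = -17/3 + 2/9 = -49/9 ≈ -5.4444)
(R*29)*f(1) = -49/9*29*(-5) = -1421/9*(-5) = 7105/9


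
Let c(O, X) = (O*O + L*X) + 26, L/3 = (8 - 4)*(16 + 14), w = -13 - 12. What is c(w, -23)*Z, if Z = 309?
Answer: -2357361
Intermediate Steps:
w = -25
L = 360 (L = 3*((8 - 4)*(16 + 14)) = 3*(4*30) = 3*120 = 360)
c(O, X) = 26 + O² + 360*X (c(O, X) = (O*O + 360*X) + 26 = (O² + 360*X) + 26 = 26 + O² + 360*X)
c(w, -23)*Z = (26 + (-25)² + 360*(-23))*309 = (26 + 625 - 8280)*309 = -7629*309 = -2357361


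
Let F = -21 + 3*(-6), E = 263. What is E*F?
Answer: -10257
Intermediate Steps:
F = -39 (F = -21 - 18 = -39)
E*F = 263*(-39) = -10257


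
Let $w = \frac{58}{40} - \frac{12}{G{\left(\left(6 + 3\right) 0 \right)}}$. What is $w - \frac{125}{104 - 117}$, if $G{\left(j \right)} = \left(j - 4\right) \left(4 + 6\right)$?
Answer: $\frac{591}{52} \approx 11.365$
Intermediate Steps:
$G{\left(j \right)} = -40 + 10 j$ ($G{\left(j \right)} = \left(-4 + j\right) 10 = -40 + 10 j$)
$w = \frac{7}{4}$ ($w = \frac{58}{40} - \frac{12}{-40 + 10 \left(6 + 3\right) 0} = 58 \cdot \frac{1}{40} - \frac{12}{-40 + 10 \cdot 9 \cdot 0} = \frac{29}{20} - \frac{12}{-40 + 10 \cdot 0} = \frac{29}{20} - \frac{12}{-40 + 0} = \frac{29}{20} - \frac{12}{-40} = \frac{29}{20} - - \frac{3}{10} = \frac{29}{20} + \frac{3}{10} = \frac{7}{4} \approx 1.75$)
$w - \frac{125}{104 - 117} = \frac{7}{4} - \frac{125}{104 - 117} = \frac{7}{4} - \frac{125}{-13} = \frac{7}{4} - - \frac{125}{13} = \frac{7}{4} + \frac{125}{13} = \frac{591}{52}$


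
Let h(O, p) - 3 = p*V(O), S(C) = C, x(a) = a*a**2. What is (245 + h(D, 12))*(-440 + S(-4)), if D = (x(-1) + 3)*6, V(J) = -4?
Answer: -88800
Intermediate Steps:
x(a) = a**3
D = 12 (D = ((-1)**3 + 3)*6 = (-1 + 3)*6 = 2*6 = 12)
h(O, p) = 3 - 4*p (h(O, p) = 3 + p*(-4) = 3 - 4*p)
(245 + h(D, 12))*(-440 + S(-4)) = (245 + (3 - 4*12))*(-440 - 4) = (245 + (3 - 48))*(-444) = (245 - 45)*(-444) = 200*(-444) = -88800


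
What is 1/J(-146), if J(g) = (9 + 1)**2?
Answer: 1/100 ≈ 0.010000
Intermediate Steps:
J(g) = 100 (J(g) = 10**2 = 100)
1/J(-146) = 1/100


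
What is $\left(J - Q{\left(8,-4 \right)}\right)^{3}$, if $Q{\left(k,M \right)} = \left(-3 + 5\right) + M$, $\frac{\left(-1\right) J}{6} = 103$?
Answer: $-233744896$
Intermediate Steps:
$J = -618$ ($J = \left(-6\right) 103 = -618$)
$Q{\left(k,M \right)} = 2 + M$
$\left(J - Q{\left(8,-4 \right)}\right)^{3} = \left(-618 - \left(2 - 4\right)\right)^{3} = \left(-618 - -2\right)^{3} = \left(-618 + 2\right)^{3} = \left(-616\right)^{3} = -233744896$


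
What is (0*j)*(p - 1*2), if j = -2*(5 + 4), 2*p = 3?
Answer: 0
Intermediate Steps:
p = 3/2 (p = (½)*3 = 3/2 ≈ 1.5000)
j = -18 (j = -2*9 = -18)
(0*j)*(p - 1*2) = (0*(-18))*(3/2 - 1*2) = 0*(3/2 - 2) = 0*(-½) = 0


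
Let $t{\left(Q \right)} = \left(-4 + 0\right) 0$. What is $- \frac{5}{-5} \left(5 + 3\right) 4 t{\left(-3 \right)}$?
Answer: $0$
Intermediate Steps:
$t{\left(Q \right)} = 0$ ($t{\left(Q \right)} = \left(-4\right) 0 = 0$)
$- \frac{5}{-5} \left(5 + 3\right) 4 t{\left(-3 \right)} = - \frac{5}{-5} \left(5 + 3\right) 4 \cdot 0 = \left(-5\right) \left(- \frac{1}{5}\right) 8 \cdot 4 \cdot 0 = 1 \cdot 8 \cdot 4 \cdot 0 = 8 \cdot 4 \cdot 0 = 32 \cdot 0 = 0$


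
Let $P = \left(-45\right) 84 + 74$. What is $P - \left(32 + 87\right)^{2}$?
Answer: $-17867$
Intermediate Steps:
$P = -3706$ ($P = -3780 + 74 = -3706$)
$P - \left(32 + 87\right)^{2} = -3706 - \left(32 + 87\right)^{2} = -3706 - 119^{2} = -3706 - 14161 = -17867$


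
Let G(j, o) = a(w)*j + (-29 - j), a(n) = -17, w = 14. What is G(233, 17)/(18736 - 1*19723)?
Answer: 4223/987 ≈ 4.2786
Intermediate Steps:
G(j, o) = -29 - 18*j (G(j, o) = -17*j + (-29 - j) = -29 - 18*j)
G(233, 17)/(18736 - 1*19723) = (-29 - 18*233)/(18736 - 1*19723) = (-29 - 4194)/(18736 - 19723) = -4223/(-987) = -4223*(-1/987) = 4223/987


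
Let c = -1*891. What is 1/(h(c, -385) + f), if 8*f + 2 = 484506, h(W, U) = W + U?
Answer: 1/59287 ≈ 1.6867e-5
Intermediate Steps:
c = -891
h(W, U) = U + W
f = 60563 (f = -¼ + (⅛)*484506 = -¼ + 242253/4 = 60563)
1/(h(c, -385) + f) = 1/((-385 - 891) + 60563) = 1/(-1276 + 60563) = 1/59287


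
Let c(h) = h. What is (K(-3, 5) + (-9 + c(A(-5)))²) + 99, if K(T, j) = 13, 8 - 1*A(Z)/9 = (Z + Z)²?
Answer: 700681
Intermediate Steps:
A(Z) = 72 - 36*Z² (A(Z) = 72 - 9*(Z + Z)² = 72 - 9*4*Z² = 72 - 36*Z²)
(K(-3, 5) + (-9 + c(A(-5)))²) + 99 = (13 + (-9 + (72 - 36*(-5)²))²) + 99 = (13 + (-9 + (72 - 36*25))²) + 99 = (13 + (-9 + (72 - 900))²) + 99 = (13 + (-9 - 828)²) + 99 = (13 + (-837)²) + 99 = (13 + 700569) + 99 = 700582 + 99 = 700681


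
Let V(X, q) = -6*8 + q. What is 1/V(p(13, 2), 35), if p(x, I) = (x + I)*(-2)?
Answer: -1/13 ≈ -0.076923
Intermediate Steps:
p(x, I) = -2*I - 2*x (p(x, I) = (I + x)*(-2) = -2*I - 2*x)
V(X, q) = -48 + q
1/V(p(13, 2), 35) = 1/(-48 + 35) = 1/(-13) = -1/13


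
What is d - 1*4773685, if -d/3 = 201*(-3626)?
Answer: -2587207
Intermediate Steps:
d = 2186478 (d = -603*(-3626) = -3*(-728826) = 2186478)
d - 1*4773685 = 2186478 - 1*4773685 = 2186478 - 4773685 = -2587207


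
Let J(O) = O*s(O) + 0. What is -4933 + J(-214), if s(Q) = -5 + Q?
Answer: 41933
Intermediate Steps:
J(O) = O*(-5 + O) (J(O) = O*(-5 + O) + 0 = O*(-5 + O))
-4933 + J(-214) = -4933 - 214*(-5 - 214) = -4933 - 214*(-219) = -4933 + 46866 = 41933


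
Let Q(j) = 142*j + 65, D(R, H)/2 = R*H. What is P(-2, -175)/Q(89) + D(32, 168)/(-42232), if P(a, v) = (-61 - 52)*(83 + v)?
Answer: 37807652/67059137 ≈ 0.56380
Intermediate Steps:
P(a, v) = -9379 - 113*v (P(a, v) = -113*(83 + v) = -9379 - 113*v)
D(R, H) = 2*H*R (D(R, H) = 2*(R*H) = 2*(H*R) = 2*H*R)
Q(j) = 65 + 142*j
P(-2, -175)/Q(89) + D(32, 168)/(-42232) = (-9379 - 113*(-175))/(65 + 142*89) + (2*168*32)/(-42232) = (-9379 + 19775)/(65 + 12638) + 10752*(-1/42232) = 10396/12703 - 1344/5279 = 37807652/67059137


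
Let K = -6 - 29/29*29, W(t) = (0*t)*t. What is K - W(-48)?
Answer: -35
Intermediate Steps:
W(t) = 0 (W(t) = 0*t = 0)
K = -35 (K = -6 - 29*1/29*29 = -6 - 1*29 = -6 - 29 = -35)
K - W(-48) = -35 - 1*0 = -35 + 0 = -35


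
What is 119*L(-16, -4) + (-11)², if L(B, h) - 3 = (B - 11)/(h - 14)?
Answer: 1313/2 ≈ 656.50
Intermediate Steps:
L(B, h) = 3 + (-11 + B)/(-14 + h) (L(B, h) = 3 + (B - 11)/(h - 14) = 3 + (-11 + B)/(-14 + h))
119*L(-16, -4) + (-11)² = 119*((-53 - 16 + 3*(-4))/(-14 - 4)) + (-11)² = 119*((-53 - 16 - 12)/(-18)) + 121 = 119*(-1/18*(-81)) + 121 = 119*(9/2) + 121 = 1071/2 + 121 = 1313/2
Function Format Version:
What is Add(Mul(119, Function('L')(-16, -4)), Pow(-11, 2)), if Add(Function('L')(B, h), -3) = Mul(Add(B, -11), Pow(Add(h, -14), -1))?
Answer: Rational(1313, 2) ≈ 656.50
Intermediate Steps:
Function('L')(B, h) = Add(3, Mul(Pow(Add(-14, h), -1), Add(-11, B))) (Function('L')(B, h) = Add(3, Mul(Add(B, -11), Pow(Add(h, -14), -1))) = Add(3, Mul(Add(-11, B), Pow(Add(-14, h), -1))) = Add(3, Mul(Pow(Add(-14, h), -1), Add(-11, B))))
Add(Mul(119, Function('L')(-16, -4)), Pow(-11, 2)) = Add(Mul(119, Mul(Pow(Add(-14, -4), -1), Add(-53, -16, Mul(3, -4)))), Pow(-11, 2)) = Add(Mul(119, Mul(Pow(-18, -1), Add(-53, -16, -12))), 121) = Add(Mul(119, Mul(Rational(-1, 18), -81)), 121) = Add(Mul(119, Rational(9, 2)), 121) = Add(Rational(1071, 2), 121) = Rational(1313, 2)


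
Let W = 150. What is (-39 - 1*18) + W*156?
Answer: 23343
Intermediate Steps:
(-39 - 1*18) + W*156 = (-39 - 1*18) + 150*156 = (-39 - 18) + 23400 = -57 + 23400 = 23343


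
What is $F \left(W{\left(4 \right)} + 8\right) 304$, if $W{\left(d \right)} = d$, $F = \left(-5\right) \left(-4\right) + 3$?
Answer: $83904$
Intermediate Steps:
$F = 23$ ($F = 20 + 3 = 23$)
$F \left(W{\left(4 \right)} + 8\right) 304 = 23 \left(4 + 8\right) 304 = 23 \cdot 12 \cdot 304 = 276 \cdot 304 = 83904$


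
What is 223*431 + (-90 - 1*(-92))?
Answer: 96115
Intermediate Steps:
223*431 + (-90 - 1*(-92)) = 96113 + (-90 + 92) = 96113 + 2 = 96115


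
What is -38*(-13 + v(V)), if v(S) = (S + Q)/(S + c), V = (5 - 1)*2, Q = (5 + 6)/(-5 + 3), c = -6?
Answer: 893/2 ≈ 446.50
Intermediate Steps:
Q = -11/2 (Q = 11/(-2) = 11*(-1/2) = -11/2 ≈ -5.5000)
V = 8 (V = 4*2 = 8)
v(S) = (-11/2 + S)/(-6 + S) (v(S) = (S - 11/2)/(S - 6) = (-11/2 + S)/(-6 + S))
-38*(-13 + v(V)) = -38*(-13 + (-11/2 + 8)/(-6 + 8)) = -38*(-13 + (5/2)/2) = -38*(-13 + (1/2)*(5/2)) = -38*(-13 + 5/4) = -38*(-47/4) = 893/2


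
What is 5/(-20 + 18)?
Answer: -5/2 ≈ -2.5000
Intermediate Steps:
5/(-20 + 18) = 5/(-2) = 5*(-½) = -5/2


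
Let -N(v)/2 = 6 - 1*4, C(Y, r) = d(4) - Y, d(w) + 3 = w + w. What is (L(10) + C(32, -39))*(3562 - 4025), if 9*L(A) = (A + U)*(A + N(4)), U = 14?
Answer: 5093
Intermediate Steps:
d(w) = -3 + 2*w (d(w) = -3 + (w + w) = -3 + 2*w)
C(Y, r) = 5 - Y (C(Y, r) = (-3 + 2*4) - Y = (-3 + 8) - Y = 5 - Y)
N(v) = -4 (N(v) = -2*(6 - 1*4) = -2*(6 - 4) = -2*2 = -4)
L(A) = (-4 + A)*(14 + A)/9 (L(A) = ((A + 14)*(A - 4))/9 = ((14 + A)*(-4 + A))/9 = ((-4 + A)*(14 + A))/9 = (-4 + A)*(14 + A)/9)
(L(10) + C(32, -39))*(3562 - 4025) = ((-56/9 + (⅑)*10² + (10/9)*10) + (5 - 1*32))*(3562 - 4025) = ((-56/9 + (⅑)*100 + 100/9) + (5 - 32))*(-463) = ((-56/9 + 100/9 + 100/9) - 27)*(-463) = (16 - 27)*(-463) = -11*(-463) = 5093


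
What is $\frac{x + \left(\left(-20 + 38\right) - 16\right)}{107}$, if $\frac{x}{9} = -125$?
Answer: $- \frac{1123}{107} \approx -10.495$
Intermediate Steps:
$x = -1125$ ($x = 9 \left(-125\right) = -1125$)
$\frac{x + \left(\left(-20 + 38\right) - 16\right)}{107} = \frac{-1125 + \left(\left(-20 + 38\right) - 16\right)}{107} = \frac{-1125 + \left(18 - 16\right)}{107} = \frac{-1125 + 2}{107} = \frac{1}{107} \left(-1123\right) = - \frac{1123}{107}$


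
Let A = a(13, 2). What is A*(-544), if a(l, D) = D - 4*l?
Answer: 27200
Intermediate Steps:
A = -50 (A = 2 - 4*13 = 2 - 52 = -50)
A*(-544) = -50*(-544) = 27200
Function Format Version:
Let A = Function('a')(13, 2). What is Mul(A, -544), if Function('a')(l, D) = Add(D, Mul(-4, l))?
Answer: 27200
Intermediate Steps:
A = -50 (A = Add(2, Mul(-4, 13)) = Add(2, -52) = -50)
Mul(A, -544) = Mul(-50, -544) = 27200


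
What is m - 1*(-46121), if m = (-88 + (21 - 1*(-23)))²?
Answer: 48057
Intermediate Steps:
m = 1936 (m = (-88 + (21 + 23))² = (-88 + 44)² = (-44)² = 1936)
m - 1*(-46121) = 1936 - 1*(-46121) = 1936 + 46121 = 48057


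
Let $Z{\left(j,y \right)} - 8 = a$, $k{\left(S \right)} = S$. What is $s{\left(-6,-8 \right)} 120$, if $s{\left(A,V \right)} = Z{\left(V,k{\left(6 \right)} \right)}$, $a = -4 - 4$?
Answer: $0$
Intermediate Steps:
$a = -8$ ($a = -4 - 4 = -8$)
$Z{\left(j,y \right)} = 0$ ($Z{\left(j,y \right)} = 8 - 8 = 0$)
$s{\left(A,V \right)} = 0$
$s{\left(-6,-8 \right)} 120 = 0 \cdot 120 = 0$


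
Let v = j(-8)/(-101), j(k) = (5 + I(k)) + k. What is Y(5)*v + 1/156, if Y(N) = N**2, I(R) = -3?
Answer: 23501/15756 ≈ 1.4916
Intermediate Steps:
j(k) = 2 + k (j(k) = (5 - 3) + k = 2 + k)
v = 6/101 (v = (2 - 8)/(-101) = -6*(-1/101) = 6/101 ≈ 0.059406)
Y(5)*v + 1/156 = 5**2*(6/101) + 1/156 = 25*(6/101) + 1/156 = 150/101 + 1/156 = 23501/15756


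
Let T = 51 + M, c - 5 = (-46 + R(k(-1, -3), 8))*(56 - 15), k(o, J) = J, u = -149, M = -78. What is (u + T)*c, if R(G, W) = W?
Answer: 273328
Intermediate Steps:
c = -1553 (c = 5 + (-46 + 8)*(56 - 15) = 5 - 38*41 = 5 - 1558 = -1553)
T = -27 (T = 51 - 78 = -27)
(u + T)*c = (-149 - 27)*(-1553) = -176*(-1553) = 273328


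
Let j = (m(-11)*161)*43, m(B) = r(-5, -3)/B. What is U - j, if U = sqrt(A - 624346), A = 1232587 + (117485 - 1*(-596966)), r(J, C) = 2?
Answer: 13846/11 + 2*sqrt(330673) ≈ 2408.8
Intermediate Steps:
m(B) = 2/B
A = 1947038 (A = 1232587 + (117485 + 596966) = 1232587 + 714451 = 1947038)
U = 2*sqrt(330673) (U = sqrt(1947038 - 624346) = sqrt(1322692) = 2*sqrt(330673) ≈ 1150.1)
j = -13846/11 (j = ((2/(-11))*161)*43 = ((2*(-1/11))*161)*43 = -2/11*161*43 = -322/11*43 = -13846/11 ≈ -1258.7)
U - j = 2*sqrt(330673) - 1*(-13846/11) = 2*sqrt(330673) + 13846/11 = 13846/11 + 2*sqrt(330673)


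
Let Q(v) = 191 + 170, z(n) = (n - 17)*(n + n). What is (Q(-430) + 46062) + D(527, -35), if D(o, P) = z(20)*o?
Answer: 109663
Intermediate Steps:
z(n) = 2*n*(-17 + n) (z(n) = (-17 + n)*(2*n) = 2*n*(-17 + n))
Q(v) = 361
D(o, P) = 120*o (D(o, P) = (2*20*(-17 + 20))*o = (2*20*3)*o = 120*o)
(Q(-430) + 46062) + D(527, -35) = (361 + 46062) + 120*527 = 46423 + 63240 = 109663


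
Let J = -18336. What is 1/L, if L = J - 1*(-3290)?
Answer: -1/15046 ≈ -6.6463e-5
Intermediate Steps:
L = -15046 (L = -18336 - 1*(-3290) = -18336 + 3290 = -15046)
1/L = 1/(-15046) = -1/15046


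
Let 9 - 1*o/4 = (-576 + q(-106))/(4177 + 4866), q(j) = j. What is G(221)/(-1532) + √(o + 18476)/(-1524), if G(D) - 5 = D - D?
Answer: -5/1532 - √378464796498/6890766 ≈ -0.092542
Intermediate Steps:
G(D) = 5 (G(D) = 5 + (D - D) = 5 + 0 = 5)
o = 328276/9043 (o = 36 - 4*(-576 - 106)/(4177 + 4866) = 36 - (-2728)/9043 = 36 - 4*(-682/9043) = 36 + 2728/9043 = 328276/9043 ≈ 36.302)
G(221)/(-1532) + √(o + 18476)/(-1524) = 5/(-1532) + √(328276/9043 + 18476)/(-1524) = 5*(-1/1532) + √(167406744/9043)*(-1/1524) = -5/1532 + (2*√378464796498/9043)*(-1/1524) = -5/1532 - √378464796498/6890766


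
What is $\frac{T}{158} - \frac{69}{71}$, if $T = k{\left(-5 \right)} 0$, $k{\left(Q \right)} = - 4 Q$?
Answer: $- \frac{69}{71} \approx -0.97183$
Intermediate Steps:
$T = 0$ ($T = \left(-4\right) \left(-5\right) 0 = 20 \cdot 0 = 0$)
$\frac{T}{158} - \frac{69}{71} = \frac{0}{158} - \frac{69}{71} = 0 \cdot \frac{1}{158} - \frac{69}{71} = 0 - \frac{69}{71} = - \frac{69}{71}$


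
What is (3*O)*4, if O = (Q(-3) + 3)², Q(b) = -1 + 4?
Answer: 432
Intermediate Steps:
Q(b) = 3
O = 36 (O = (3 + 3)² = 6² = 36)
(3*O)*4 = (3*36)*4 = 108*4 = 432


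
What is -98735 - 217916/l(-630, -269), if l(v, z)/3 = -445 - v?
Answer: -55015841/555 ≈ -99128.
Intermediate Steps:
l(v, z) = -1335 - 3*v (l(v, z) = 3*(-445 - v) = -1335 - 3*v)
-98735 - 217916/l(-630, -269) = -98735 - 217916/(-1335 - 3*(-630)) = -98735 - 217916/(-1335 + 1890) = -98735 - 217916/555 = -55015841/555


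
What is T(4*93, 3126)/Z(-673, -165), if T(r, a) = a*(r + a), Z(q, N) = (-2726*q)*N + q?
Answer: -10934748/302709343 ≈ -0.036123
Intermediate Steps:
Z(q, N) = q - 2726*N*q (Z(q, N) = -2726*N*q + q = q - 2726*N*q)
T(r, a) = a*(a + r)
T(4*93, 3126)/Z(-673, -165) = (3126*(3126 + 4*93))/((-673*(1 - 2726*(-165)))) = (3126*(3126 + 372))/((-673*(1 + 449790))) = (3126*3498)/((-673*449791)) = 10934748/(-302709343) = 10934748*(-1/302709343) = -10934748/302709343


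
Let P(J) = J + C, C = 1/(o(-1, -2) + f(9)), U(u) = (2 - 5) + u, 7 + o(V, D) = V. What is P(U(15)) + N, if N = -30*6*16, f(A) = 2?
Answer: -17209/6 ≈ -2868.2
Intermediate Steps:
o(V, D) = -7 + V
U(u) = -3 + u
C = -⅙ (C = 1/((-7 - 1) + 2) = 1/(-8 + 2) = 1/(-6) = -⅙ ≈ -0.16667)
N = -2880 (N = -180*16 = -2880)
P(J) = -⅙ + J (P(J) = J - ⅙ = -⅙ + J)
P(U(15)) + N = (-⅙ + (-3 + 15)) - 2880 = (-⅙ + 12) - 2880 = 71/6 - 2880 = -17209/6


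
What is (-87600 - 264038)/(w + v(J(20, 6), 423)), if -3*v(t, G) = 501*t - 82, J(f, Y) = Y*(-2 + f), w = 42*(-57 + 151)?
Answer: 75351/3013 ≈ 25.009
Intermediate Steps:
w = 3948 (w = 42*94 = 3948)
v(t, G) = 82/3 - 167*t (v(t, G) = -(501*t - 82)/3 = -(-82 + 501*t)/3 = 82/3 - 167*t)
(-87600 - 264038)/(w + v(J(20, 6), 423)) = (-87600 - 264038)/(3948 + (82/3 - 1002*(-2 + 20))) = -351638/(3948 + (82/3 - 1002*18)) = -351638/(3948 + (82/3 - 167*108)) = -351638/(3948 + (82/3 - 18036)) = -351638/(3948 - 54026/3) = -351638/(-42182/3) = -351638*(-3/42182) = 75351/3013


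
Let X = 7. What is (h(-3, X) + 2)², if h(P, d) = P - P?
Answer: 4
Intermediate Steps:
h(P, d) = 0
(h(-3, X) + 2)² = (0 + 2)² = 2² = 4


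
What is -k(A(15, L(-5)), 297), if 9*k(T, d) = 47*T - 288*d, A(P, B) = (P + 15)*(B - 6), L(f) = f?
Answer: 33682/3 ≈ 11227.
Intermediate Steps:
A(P, B) = (-6 + B)*(15 + P) (A(P, B) = (15 + P)*(-6 + B) = (-6 + B)*(15 + P))
k(T, d) = -32*d + 47*T/9 (k(T, d) = (47*T - 288*d)/9 = (-288*d + 47*T)/9 = -32*d + 47*T/9)
-k(A(15, L(-5)), 297) = -(-32*297 + 47*(-90 - 6*15 + 15*(-5) - 5*15)/9) = -(-9504 + 47*(-90 - 90 - 75 - 75)/9) = -(-9504 + (47/9)*(-330)) = -(-9504 - 5170/3) = -1*(-33682/3) = 33682/3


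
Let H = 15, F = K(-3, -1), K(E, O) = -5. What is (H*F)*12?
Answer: -900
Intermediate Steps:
F = -5
(H*F)*12 = (15*(-5))*12 = -75*12 = -900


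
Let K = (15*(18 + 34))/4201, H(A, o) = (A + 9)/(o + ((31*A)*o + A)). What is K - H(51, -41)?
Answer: 50804640/272271011 ≈ 0.18660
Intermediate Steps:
H(A, o) = (9 + A)/(A + o + 31*A*o) (H(A, o) = (9 + A)/(o + (31*A*o + A)) = (9 + A)/(o + (A + 31*A*o)) = (9 + A)/(A + o + 31*A*o))
K = 780/4201 (K = (15*52)*(1/4201) = 780*(1/4201) = 780/4201 ≈ 0.18567)
K - H(51, -41) = 780/4201 - (9 + 51)/(51 - 41 + 31*51*(-41)) = 780/4201 - 60/(51 - 41 - 64821) = 780/4201 - 60/(-64811) = 780/4201 - (-1)*60/64811 = 780/4201 - 1*(-60/64811) = 780/4201 + 60/64811 = 50804640/272271011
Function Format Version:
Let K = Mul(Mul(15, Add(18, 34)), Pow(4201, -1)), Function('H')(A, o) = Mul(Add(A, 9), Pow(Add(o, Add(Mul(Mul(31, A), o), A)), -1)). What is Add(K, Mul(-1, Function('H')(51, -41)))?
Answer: Rational(50804640, 272271011) ≈ 0.18660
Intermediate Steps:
Function('H')(A, o) = Mul(Pow(Add(A, o, Mul(31, A, o)), -1), Add(9, A)) (Function('H')(A, o) = Mul(Add(9, A), Pow(Add(o, Add(Mul(31, A, o), A)), -1)) = Mul(Add(9, A), Pow(Add(o, Add(A, Mul(31, A, o))), -1)) = Mul(Add(9, A), Pow(Add(A, o, Mul(31, A, o)), -1)) = Mul(Pow(Add(A, o, Mul(31, A, o)), -1), Add(9, A)))
K = Rational(780, 4201) (K = Mul(Mul(15, 52), Rational(1, 4201)) = Mul(780, Rational(1, 4201)) = Rational(780, 4201) ≈ 0.18567)
Add(K, Mul(-1, Function('H')(51, -41))) = Add(Rational(780, 4201), Mul(-1, Mul(Pow(Add(51, -41, Mul(31, 51, -41)), -1), Add(9, 51)))) = Add(Rational(780, 4201), Mul(-1, Mul(Pow(Add(51, -41, -64821), -1), 60))) = Add(Rational(780, 4201), Mul(-1, Mul(Pow(-64811, -1), 60))) = Add(Rational(780, 4201), Mul(-1, Mul(Rational(-1, 64811), 60))) = Add(Rational(780, 4201), Mul(-1, Rational(-60, 64811))) = Add(Rational(780, 4201), Rational(60, 64811)) = Rational(50804640, 272271011)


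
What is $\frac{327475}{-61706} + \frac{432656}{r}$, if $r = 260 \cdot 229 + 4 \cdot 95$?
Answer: $\frac{63171153}{33012710} \approx 1.9135$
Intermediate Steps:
$r = 59920$ ($r = 59540 + 380 = 59920$)
$\frac{327475}{-61706} + \frac{432656}{r} = \frac{327475}{-61706} + \frac{432656}{59920} = 327475 \left(- \frac{1}{61706}\right) + 432656 \cdot \frac{1}{59920} = - \frac{327475}{61706} + \frac{3863}{535} = \frac{63171153}{33012710}$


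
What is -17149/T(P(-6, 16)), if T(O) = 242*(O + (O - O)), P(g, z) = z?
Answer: -1559/352 ≈ -4.4290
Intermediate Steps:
T(O) = 242*O (T(O) = 242*(O + 0) = 242*O)
-17149/T(P(-6, 16)) = -17149/(242*16) = -17149/3872 = -17149*1/3872 = -1559/352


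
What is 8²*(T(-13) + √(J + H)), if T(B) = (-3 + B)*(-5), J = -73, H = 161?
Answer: 5120 + 128*√22 ≈ 5720.4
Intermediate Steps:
T(B) = 15 - 5*B
8²*(T(-13) + √(J + H)) = 8²*((15 - 5*(-13)) + √(-73 + 161)) = 64*((15 + 65) + √88) = 64*(80 + 2*√22) = 5120 + 128*√22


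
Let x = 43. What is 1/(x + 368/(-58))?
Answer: 29/1063 ≈ 0.027281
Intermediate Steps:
1/(x + 368/(-58)) = 1/(43 + 368/(-58)) = 1/(43 + 368*(-1/58)) = 1/(43 - 184/29) = 1/(1063/29) = 29/1063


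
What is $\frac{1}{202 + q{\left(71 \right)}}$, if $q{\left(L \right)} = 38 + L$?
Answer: $\frac{1}{311} \approx 0.0032154$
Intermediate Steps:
$\frac{1}{202 + q{\left(71 \right)}} = \frac{1}{202 + \left(38 + 71\right)} = \frac{1}{202 + 109} = \frac{1}{311}$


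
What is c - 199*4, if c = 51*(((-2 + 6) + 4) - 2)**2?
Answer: 1040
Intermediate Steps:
c = 1836 (c = 51*((4 + 4) - 2)**2 = 51*(8 - 2)**2 = 51*6**2 = 51*36 = 1836)
c - 199*4 = 1836 - 199*4 = 1836 - 796 = 1040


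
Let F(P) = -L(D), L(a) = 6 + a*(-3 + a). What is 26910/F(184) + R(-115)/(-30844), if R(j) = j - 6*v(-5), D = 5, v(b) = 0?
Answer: -103751275/61688 ≈ -1681.9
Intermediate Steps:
R(j) = j (R(j) = j - 6*0 = j + 0 = j)
F(P) = -16 (F(P) = -(6 + 5² - 3*5) = -(6 + 25 - 15) = -1*16 = -16)
26910/F(184) + R(-115)/(-30844) = 26910/(-16) - 115/(-30844) = 26910*(-1/16) - 115*(-1/30844) = -13455/8 + 115/30844 = -103751275/61688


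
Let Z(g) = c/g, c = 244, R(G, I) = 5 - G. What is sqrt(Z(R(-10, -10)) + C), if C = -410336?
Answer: 2*I*sqrt(23080485)/15 ≈ 640.56*I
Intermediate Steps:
Z(g) = 244/g
sqrt(Z(R(-10, -10)) + C) = sqrt(244/(5 - 1*(-10)) - 410336) = sqrt(244/(5 + 10) - 410336) = sqrt(244/15 - 410336) = sqrt(-6154796/15) = 2*I*sqrt(23080485)/15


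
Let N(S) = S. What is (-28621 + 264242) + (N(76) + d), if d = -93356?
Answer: 142341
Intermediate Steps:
(-28621 + 264242) + (N(76) + d) = (-28621 + 264242) + (76 - 93356) = 235621 - 93280 = 142341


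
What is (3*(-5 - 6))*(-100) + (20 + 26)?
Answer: 3346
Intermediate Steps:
(3*(-5 - 6))*(-100) + (20 + 26) = (3*(-11))*(-100) + 46 = -33*(-100) + 46 = 3300 + 46 = 3346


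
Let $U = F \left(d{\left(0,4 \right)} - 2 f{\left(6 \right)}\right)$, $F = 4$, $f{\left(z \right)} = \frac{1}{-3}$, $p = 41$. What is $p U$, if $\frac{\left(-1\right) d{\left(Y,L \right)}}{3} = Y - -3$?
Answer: $- \frac{4100}{3} \approx -1366.7$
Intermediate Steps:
$f{\left(z \right)} = - \frac{1}{3}$
$d{\left(Y,L \right)} = -9 - 3 Y$ ($d{\left(Y,L \right)} = - 3 \left(Y - -3\right) = - 3 \left(Y + 3\right) = - 3 \left(3 + Y\right) = -9 - 3 Y$)
$U = - \frac{100}{3}$ ($U = 4 \left(\left(-9 - 0\right) - - \frac{2}{3}\right) = 4 \left(\left(-9 + 0\right) + \frac{2}{3}\right) = 4 \left(-9 + \frac{2}{3}\right) = 4 \left(- \frac{25}{3}\right) = - \frac{100}{3} \approx -33.333$)
$p U = 41 \left(- \frac{100}{3}\right) = - \frac{4100}{3}$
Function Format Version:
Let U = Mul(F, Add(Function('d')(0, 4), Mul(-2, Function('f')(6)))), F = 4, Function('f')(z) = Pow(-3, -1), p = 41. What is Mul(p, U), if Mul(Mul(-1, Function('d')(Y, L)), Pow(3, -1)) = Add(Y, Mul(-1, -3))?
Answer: Rational(-4100, 3) ≈ -1366.7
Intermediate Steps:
Function('f')(z) = Rational(-1, 3)
Function('d')(Y, L) = Add(-9, Mul(-3, Y)) (Function('d')(Y, L) = Mul(-3, Add(Y, Mul(-1, -3))) = Mul(-3, Add(Y, 3)) = Mul(-3, Add(3, Y)) = Add(-9, Mul(-3, Y)))
U = Rational(-100, 3) (U = Mul(4, Add(Add(-9, Mul(-3, 0)), Mul(-2, Rational(-1, 3)))) = Mul(4, Add(Add(-9, 0), Rational(2, 3))) = Mul(4, Add(-9, Rational(2, 3))) = Mul(4, Rational(-25, 3)) = Rational(-100, 3) ≈ -33.333)
Mul(p, U) = Mul(41, Rational(-100, 3)) = Rational(-4100, 3)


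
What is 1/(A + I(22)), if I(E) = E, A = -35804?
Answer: -1/35782 ≈ -2.7947e-5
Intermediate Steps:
1/(A + I(22)) = 1/(-35804 + 22) = 1/(-35782) = -1/35782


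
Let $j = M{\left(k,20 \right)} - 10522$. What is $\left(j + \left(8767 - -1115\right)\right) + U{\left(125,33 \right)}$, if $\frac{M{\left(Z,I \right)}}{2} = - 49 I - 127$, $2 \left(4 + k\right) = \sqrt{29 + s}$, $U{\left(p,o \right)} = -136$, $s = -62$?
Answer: $-2990$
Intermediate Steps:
$k = -4 + \frac{i \sqrt{33}}{2}$ ($k = -4 + \frac{\sqrt{29 - 62}}{2} = -4 + \frac{\sqrt{-33}}{2} = -4 + \frac{i \sqrt{33}}{2} \approx -4.0 + 2.8723 i$)
$M{\left(Z,I \right)} = -254 - 98 I$ ($M{\left(Z,I \right)} = 2 \left(- 49 I - 127\right) = 2 \left(-127 - 49 I\right) = -254 - 98 I$)
$j = -12736$ ($j = \left(-254 - 1960\right) - 10522 = -2214 - 10522 = -12736$)
$\left(j + \left(8767 - -1115\right)\right) + U{\left(125,33 \right)} = \left(-12736 + \left(8767 - -1115\right)\right) - 136 = \left(-12736 + \left(8767 + 1115\right)\right) - 136 = \left(-12736 + 9882\right) - 136 = -2854 - 136 = -2990$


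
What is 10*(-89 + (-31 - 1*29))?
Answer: -1490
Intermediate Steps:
10*(-89 + (-31 - 1*29)) = 10*(-89 + (-31 - 29)) = 10*(-89 - 60) = 10*(-149) = -1490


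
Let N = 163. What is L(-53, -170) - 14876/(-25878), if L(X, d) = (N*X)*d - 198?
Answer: 19000049086/12939 ≈ 1.4684e+6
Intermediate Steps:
L(X, d) = -198 + 163*X*d (L(X, d) = (163*X)*d - 198 = 163*X*d - 198 = -198 + 163*X*d)
L(-53, -170) - 14876/(-25878) = (-198 + 163*(-53)*(-170)) - 14876/(-25878) = (-198 + 1468630) - 14876*(-1)/25878 = 1468432 - 1*(-7438/12939) = 1468432 + 7438/12939 = 19000049086/12939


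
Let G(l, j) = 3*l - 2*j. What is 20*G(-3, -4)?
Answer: -20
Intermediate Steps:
G(l, j) = -2*j + 3*l
20*G(-3, -4) = 20*(-2*(-4) + 3*(-3)) = 20*(8 - 9) = 20*(-1) = -20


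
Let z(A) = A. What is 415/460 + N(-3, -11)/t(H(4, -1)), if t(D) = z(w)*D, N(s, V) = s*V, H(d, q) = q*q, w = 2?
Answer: 1601/92 ≈ 17.402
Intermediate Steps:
H(d, q) = q**2
N(s, V) = V*s
t(D) = 2*D
415/460 + N(-3, -11)/t(H(4, -1)) = 415/460 + (-11*(-3))/((2*(-1)**2)) = 415*(1/460) + 33/((2*1)) = 83/92 + 33/2 = 1601/92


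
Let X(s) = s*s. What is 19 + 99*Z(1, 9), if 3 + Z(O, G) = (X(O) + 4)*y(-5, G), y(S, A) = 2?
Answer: 712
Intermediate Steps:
X(s) = s²
Z(O, G) = 5 + 2*O² (Z(O, G) = -3 + (O² + 4)*2 = -3 + (4 + O²)*2 = -3 + (8 + 2*O²) = 5 + 2*O²)
19 + 99*Z(1, 9) = 19 + 99*(5 + 2*1²) = 19 + 99*(5 + 2*1) = 19 + 99*(5 + 2) = 19 + 99*7 = 19 + 693 = 712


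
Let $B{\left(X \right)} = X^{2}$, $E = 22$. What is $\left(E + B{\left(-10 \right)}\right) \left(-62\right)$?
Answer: $-7564$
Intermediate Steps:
$\left(E + B{\left(-10 \right)}\right) \left(-62\right) = \left(22 + \left(-10\right)^{2}\right) \left(-62\right) = \left(22 + 100\right) \left(-62\right) = 122 \left(-62\right) = -7564$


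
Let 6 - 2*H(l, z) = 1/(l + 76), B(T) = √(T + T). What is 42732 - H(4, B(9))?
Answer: 6836641/160 ≈ 42729.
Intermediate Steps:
B(T) = √2*√T (B(T) = √(2*T) = √2*√T)
H(l, z) = 3 - 1/(2*(76 + l)) (H(l, z) = 3 - 1/(2*(l + 76)) = 3 - 1/(2*(76 + l)))
42732 - H(4, B(9)) = 42732 - (455 + 6*4)/(2*(76 + 4)) = 42732 - (455 + 24)/(2*80) = 42732 - 479/(2*80) = 42732 - 1*479/160 = 42732 - 479/160 = 6836641/160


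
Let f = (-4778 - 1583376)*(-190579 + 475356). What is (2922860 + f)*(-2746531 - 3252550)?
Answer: 2713185219590714638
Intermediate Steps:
f = -452269731658 (f = -1588154*284777 = -452269731658)
(2922860 + f)*(-2746531 - 3252550) = (2922860 - 452269731658)*(-2746531 - 3252550) = -452266808798*(-5999081) = 2713185219590714638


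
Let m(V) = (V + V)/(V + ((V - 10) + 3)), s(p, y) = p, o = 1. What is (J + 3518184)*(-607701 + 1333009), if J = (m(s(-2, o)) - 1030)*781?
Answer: 1968513473704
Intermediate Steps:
m(V) = 2*V/(-7 + 2*V) (m(V) = (2*V)/(V + ((-10 + V) + 3)) = (2*V)/(V + (-7 + V)) = (2*V)/(-7 + 2*V) = 2*V/(-7 + 2*V))
J = -804146 (J = (2*(-2)/(-7 + 2*(-2)) - 1030)*781 = (2*(-2)/(-7 - 4) - 1030)*781 = (2*(-2)/(-11) - 1030)*781 = (2*(-2)*(-1/11) - 1030)*781 = (4/11 - 1030)*781 = -11326/11*781 = -804146)
(J + 3518184)*(-607701 + 1333009) = (-804146 + 3518184)*(-607701 + 1333009) = 2714038*725308 = 1968513473704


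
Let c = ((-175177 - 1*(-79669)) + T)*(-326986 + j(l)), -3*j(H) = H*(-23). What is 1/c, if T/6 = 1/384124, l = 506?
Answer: 96031/2963446702852460 ≈ 3.2405e-11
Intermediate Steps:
T = 3/192062 (T = 6/384124 = 6*(1/384124) = 3/192062 ≈ 1.5620e-5)
j(H) = 23*H/3 (j(H) = -H*(-23)/3 = -(-23)*H/3 = 23*H/3)
c = 2963446702852460/96031 (c = ((-175177 - 1*(-79669)) + 3/192062)*(-326986 + (23/3)*506) = ((-175177 + 79669) + 3/192062)*(-326986 + 11638/3) = (-95508 + 3/192062)*(-969320/3) = -18343457493/192062*(-969320/3) = 2963446702852460/96031 ≈ 3.0859e+10)
1/c = 1/(2963446702852460/96031) = 96031/2963446702852460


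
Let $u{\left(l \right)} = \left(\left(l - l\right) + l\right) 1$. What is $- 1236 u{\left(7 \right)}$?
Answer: $-8652$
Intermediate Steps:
$u{\left(l \right)} = l$ ($u{\left(l \right)} = \left(0 + l\right) 1 = l 1 = l$)
$- 1236 u{\left(7 \right)} = \left(-1236\right) 7 = -8652$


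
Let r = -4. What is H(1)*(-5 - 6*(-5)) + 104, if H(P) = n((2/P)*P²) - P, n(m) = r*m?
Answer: -121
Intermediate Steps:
n(m) = -4*m
H(P) = -9*P (H(P) = -4*2/P*P² - P = -8*P - P = -9*P)
H(1)*(-5 - 6*(-5)) + 104 = (-9*1)*(-5 - 6*(-5)) + 104 = -9*(-5 + 30) + 104 = -9*25 + 104 = -225 + 104 = -121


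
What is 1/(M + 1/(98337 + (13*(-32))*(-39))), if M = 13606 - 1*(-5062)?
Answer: 114561/2138624749 ≈ 5.3568e-5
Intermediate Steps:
M = 18668 (M = 13606 + 5062 = 18668)
1/(M + 1/(98337 + (13*(-32))*(-39))) = 1/(18668 + 1/(98337 + (13*(-32))*(-39))) = 1/(18668 + 1/(98337 - 416*(-39))) = 1/(18668 + 1/(98337 + 16224)) = 1/(18668 + 1/114561) = 1/(2138624749/114561) = 114561/2138624749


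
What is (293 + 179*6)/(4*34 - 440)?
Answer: -1367/304 ≈ -4.4967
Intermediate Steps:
(293 + 179*6)/(4*34 - 440) = (293 + 1074)/(136 - 440) = 1367/(-304) = 1367*(-1/304) = -1367/304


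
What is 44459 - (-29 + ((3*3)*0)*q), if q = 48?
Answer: 44488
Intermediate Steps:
44459 - (-29 + ((3*3)*0)*q) = 44459 - (-29 + ((3*3)*0)*48) = 44459 - (-29 + (9*0)*48) = 44459 - (-29 + 0*48) = 44459 - (-29 + 0) = 44459 - 1*(-29) = 44459 + 29 = 44488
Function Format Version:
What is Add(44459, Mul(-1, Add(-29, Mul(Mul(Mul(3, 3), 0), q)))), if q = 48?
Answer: 44488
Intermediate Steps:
Add(44459, Mul(-1, Add(-29, Mul(Mul(Mul(3, 3), 0), q)))) = Add(44459, Mul(-1, Add(-29, Mul(Mul(Mul(3, 3), 0), 48)))) = Add(44459, Mul(-1, Add(-29, Mul(Mul(9, 0), 48)))) = Add(44459, Mul(-1, Add(-29, Mul(0, 48)))) = Add(44459, Mul(-1, Add(-29, 0))) = Add(44459, Mul(-1, -29)) = Add(44459, 29) = 44488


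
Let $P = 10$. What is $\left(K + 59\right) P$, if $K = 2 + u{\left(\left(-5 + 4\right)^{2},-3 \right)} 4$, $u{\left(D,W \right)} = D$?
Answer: $650$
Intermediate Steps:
$K = 6$ ($K = 2 + \left(-5 + 4\right)^{2} \cdot 4 = 2 + \left(-1\right)^{2} \cdot 4 = 2 + 1 \cdot 4 = 2 + 4 = 6$)
$\left(K + 59\right) P = \left(6 + 59\right) 10 = 65 \cdot 10 = 650$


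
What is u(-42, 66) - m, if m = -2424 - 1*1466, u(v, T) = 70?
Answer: 3960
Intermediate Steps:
m = -3890 (m = -2424 - 1466 = -3890)
u(-42, 66) - m = 70 - 1*(-3890) = 70 + 3890 = 3960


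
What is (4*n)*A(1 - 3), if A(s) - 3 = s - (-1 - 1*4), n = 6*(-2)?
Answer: -288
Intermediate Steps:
n = -12
A(s) = 8 + s (A(s) = 3 + (s - (-1 - 1*4)) = 3 + (s - (-1 - 4)) = 3 + (s - 1*(-5)) = 3 + (s + 5) = 3 + (5 + s) = 8 + s)
(4*n)*A(1 - 3) = (4*(-12))*(8 + (1 - 3)) = -48*(8 - 2) = -48*6 = -288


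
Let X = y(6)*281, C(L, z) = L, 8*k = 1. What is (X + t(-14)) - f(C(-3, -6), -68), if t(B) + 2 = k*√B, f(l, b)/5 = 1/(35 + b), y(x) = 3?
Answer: 27758/33 + I*√14/8 ≈ 841.15 + 0.46771*I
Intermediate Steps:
k = ⅛ (k = (⅛)*1 = ⅛ ≈ 0.12500)
f(l, b) = 5/(35 + b)
X = 843 (X = 3*281 = 843)
t(B) = -2 + √B/8
(X + t(-14)) - f(C(-3, -6), -68) = (843 + (-2 + √(-14)/8)) - 5/(35 - 68) = (843 + (-2 + (I*√14)/8)) - 5/(-33) = (843 + (-2 + I*√14/8)) - 5*(-1)/33 = (841 + I*√14/8) - 1*(-5/33) = (841 + I*√14/8) + 5/33 = 27758/33 + I*√14/8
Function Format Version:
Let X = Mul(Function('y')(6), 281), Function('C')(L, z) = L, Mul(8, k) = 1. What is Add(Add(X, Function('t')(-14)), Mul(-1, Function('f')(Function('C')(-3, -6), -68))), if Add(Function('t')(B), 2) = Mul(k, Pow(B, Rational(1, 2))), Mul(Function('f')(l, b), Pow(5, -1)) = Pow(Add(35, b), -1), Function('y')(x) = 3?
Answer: Add(Rational(27758, 33), Mul(Rational(1, 8), I, Pow(14, Rational(1, 2)))) ≈ Add(841.15, Mul(0.46771, I))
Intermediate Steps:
k = Rational(1, 8) (k = Mul(Rational(1, 8), 1) = Rational(1, 8) ≈ 0.12500)
Function('f')(l, b) = Mul(5, Pow(Add(35, b), -1))
X = 843 (X = Mul(3, 281) = 843)
Function('t')(B) = Add(-2, Mul(Rational(1, 8), Pow(B, Rational(1, 2))))
Add(Add(X, Function('t')(-14)), Mul(-1, Function('f')(Function('C')(-3, -6), -68))) = Add(Add(843, Add(-2, Mul(Rational(1, 8), Pow(-14, Rational(1, 2))))), Mul(-1, Mul(5, Pow(Add(35, -68), -1)))) = Add(Add(843, Add(-2, Mul(Rational(1, 8), Mul(I, Pow(14, Rational(1, 2)))))), Mul(-1, Mul(5, Pow(-33, -1)))) = Add(Add(843, Add(-2, Mul(Rational(1, 8), I, Pow(14, Rational(1, 2))))), Mul(-1, Mul(5, Rational(-1, 33)))) = Add(Add(841, Mul(Rational(1, 8), I, Pow(14, Rational(1, 2)))), Mul(-1, Rational(-5, 33))) = Add(Add(841, Mul(Rational(1, 8), I, Pow(14, Rational(1, 2)))), Rational(5, 33)) = Add(Rational(27758, 33), Mul(Rational(1, 8), I, Pow(14, Rational(1, 2))))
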